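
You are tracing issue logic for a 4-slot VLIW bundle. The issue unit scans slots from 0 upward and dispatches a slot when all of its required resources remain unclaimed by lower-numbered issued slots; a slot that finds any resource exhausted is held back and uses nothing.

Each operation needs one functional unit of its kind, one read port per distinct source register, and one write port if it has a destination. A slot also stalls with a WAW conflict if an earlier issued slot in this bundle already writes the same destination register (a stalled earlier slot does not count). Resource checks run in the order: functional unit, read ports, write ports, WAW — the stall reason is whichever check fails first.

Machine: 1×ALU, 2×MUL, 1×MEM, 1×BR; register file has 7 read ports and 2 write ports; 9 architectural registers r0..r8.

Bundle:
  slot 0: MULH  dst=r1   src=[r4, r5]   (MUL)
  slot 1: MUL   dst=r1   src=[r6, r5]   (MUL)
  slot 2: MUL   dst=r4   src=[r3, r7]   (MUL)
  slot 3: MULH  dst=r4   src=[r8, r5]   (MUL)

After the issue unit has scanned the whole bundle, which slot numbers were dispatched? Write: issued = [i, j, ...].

issued = [0, 2]

#0 MUL src=r4,r5 dispatched  <A:1 Mu:1 Ld:1 B:1 rd:5 wr:1>
#1 MUL src=r6,r5 held:WAW  <A:1 Mu:1 Ld:1 B:1 rd:5 wr:1>
#2 MUL src=r3,r7 dispatched  <A:1 Mu:0 Ld:1 B:1 rd:3 wr:0>
#3 MUL src=r8,r5 held:FU  <A:1 Mu:0 Ld:1 B:1 rd:3 wr:0>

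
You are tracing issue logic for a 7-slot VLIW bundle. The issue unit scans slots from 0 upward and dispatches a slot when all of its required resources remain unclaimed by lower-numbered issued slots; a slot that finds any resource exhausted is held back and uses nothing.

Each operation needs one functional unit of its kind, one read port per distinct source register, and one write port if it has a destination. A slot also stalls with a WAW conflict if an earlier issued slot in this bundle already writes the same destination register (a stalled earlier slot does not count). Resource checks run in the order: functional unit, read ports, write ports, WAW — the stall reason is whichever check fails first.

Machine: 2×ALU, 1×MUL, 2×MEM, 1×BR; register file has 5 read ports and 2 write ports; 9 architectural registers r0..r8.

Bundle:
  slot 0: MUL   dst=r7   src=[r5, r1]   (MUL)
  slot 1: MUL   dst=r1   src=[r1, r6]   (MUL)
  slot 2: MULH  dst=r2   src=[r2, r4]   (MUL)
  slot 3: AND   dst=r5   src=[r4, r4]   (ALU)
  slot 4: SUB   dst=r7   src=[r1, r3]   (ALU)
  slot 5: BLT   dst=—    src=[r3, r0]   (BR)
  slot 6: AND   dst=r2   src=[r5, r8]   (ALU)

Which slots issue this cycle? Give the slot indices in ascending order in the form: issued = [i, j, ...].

  0. MUL→r7 ⇒ go  {2A/0Mu/2Ld/1B | 3r 1w}
  1. MUL→r1 ⇒ no(FU)  {2A/0Mu/2Ld/1B | 3r 1w}
  2. MUL→r2 ⇒ no(FU)  {2A/0Mu/2Ld/1B | 3r 1w}
  3. ALU→r5 ⇒ go  {1A/0Mu/2Ld/1B | 2r 0w}
  4. ALU→r7 ⇒ no(WR_PORT)  {1A/0Mu/2Ld/1B | 2r 0w}
  5. BR ⇒ go  {1A/0Mu/2Ld/0B | 0r 0w}
  6. ALU→r2 ⇒ no(RD_PORT)  {1A/0Mu/2Ld/0B | 0r 0w}

issued = [0, 3, 5]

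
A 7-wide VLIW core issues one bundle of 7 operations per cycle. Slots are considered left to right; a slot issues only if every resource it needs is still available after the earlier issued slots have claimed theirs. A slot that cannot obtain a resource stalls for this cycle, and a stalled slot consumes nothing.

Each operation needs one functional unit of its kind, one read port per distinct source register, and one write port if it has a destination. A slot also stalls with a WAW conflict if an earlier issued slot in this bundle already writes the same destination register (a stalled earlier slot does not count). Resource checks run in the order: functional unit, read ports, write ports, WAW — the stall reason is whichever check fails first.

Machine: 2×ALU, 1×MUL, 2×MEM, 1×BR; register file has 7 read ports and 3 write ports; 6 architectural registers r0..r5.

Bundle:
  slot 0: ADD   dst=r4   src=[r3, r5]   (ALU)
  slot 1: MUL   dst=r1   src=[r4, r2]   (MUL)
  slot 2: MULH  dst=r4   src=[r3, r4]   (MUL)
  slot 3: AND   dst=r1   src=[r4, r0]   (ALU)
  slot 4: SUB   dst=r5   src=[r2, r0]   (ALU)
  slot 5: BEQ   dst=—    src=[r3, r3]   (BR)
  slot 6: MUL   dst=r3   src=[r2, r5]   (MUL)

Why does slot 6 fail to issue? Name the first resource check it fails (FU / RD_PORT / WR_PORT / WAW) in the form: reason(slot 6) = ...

[0] ALU needs rd=2 wr=1: ok; after: ALU=1 MUL=1 MEM=2 BR=1, R=5, W=2
[1] MUL needs rd=2 wr=1: ok; after: ALU=1 MUL=0 MEM=2 BR=1, R=3, W=1
[2] MUL needs rd=2 wr=1: FU; after: ALU=1 MUL=0 MEM=2 BR=1, R=3, W=1
[3] ALU needs rd=2 wr=1: WAW; after: ALU=1 MUL=0 MEM=2 BR=1, R=3, W=1
[4] ALU needs rd=2 wr=1: ok; after: ALU=0 MUL=0 MEM=2 BR=1, R=1, W=0
[5] BR needs rd=1 wr=0: ok; after: ALU=0 MUL=0 MEM=2 BR=0, R=0, W=0
[6] MUL needs rd=2 wr=1: FU; after: ALU=0 MUL=0 MEM=2 BR=0, R=0, W=0

reason(slot 6) = FU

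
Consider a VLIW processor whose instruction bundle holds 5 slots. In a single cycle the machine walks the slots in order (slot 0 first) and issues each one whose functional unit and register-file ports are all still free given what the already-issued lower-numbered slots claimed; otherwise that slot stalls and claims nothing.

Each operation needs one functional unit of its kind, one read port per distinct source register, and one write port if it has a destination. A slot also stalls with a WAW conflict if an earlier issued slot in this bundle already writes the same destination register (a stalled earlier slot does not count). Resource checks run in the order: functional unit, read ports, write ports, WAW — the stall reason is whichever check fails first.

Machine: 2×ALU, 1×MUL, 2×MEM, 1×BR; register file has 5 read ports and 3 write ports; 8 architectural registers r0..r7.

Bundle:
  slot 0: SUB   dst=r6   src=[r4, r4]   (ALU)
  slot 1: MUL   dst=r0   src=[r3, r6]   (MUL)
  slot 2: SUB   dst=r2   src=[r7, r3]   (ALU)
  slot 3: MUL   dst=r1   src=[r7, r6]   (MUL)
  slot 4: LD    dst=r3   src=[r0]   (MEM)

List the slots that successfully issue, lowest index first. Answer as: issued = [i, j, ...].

issued = [0, 1, 2]

(0) want 1×ALU +1rd +1wr — yes → AL1|MU1|ME2|BR1|rd4|wr2
(1) want 1×MUL +2rd +1wr — yes → AL1|MU0|ME2|BR1|rd2|wr1
(2) want 1×ALU +2rd +1wr — yes → AL0|MU0|ME2|BR1|rd0|wr0
(3) want 1×MUL +2rd +1wr — FU → AL0|MU0|ME2|BR1|rd0|wr0
(4) want 1×MEM +1rd +1wr — RD_PORT → AL0|MU0|ME2|BR1|rd0|wr0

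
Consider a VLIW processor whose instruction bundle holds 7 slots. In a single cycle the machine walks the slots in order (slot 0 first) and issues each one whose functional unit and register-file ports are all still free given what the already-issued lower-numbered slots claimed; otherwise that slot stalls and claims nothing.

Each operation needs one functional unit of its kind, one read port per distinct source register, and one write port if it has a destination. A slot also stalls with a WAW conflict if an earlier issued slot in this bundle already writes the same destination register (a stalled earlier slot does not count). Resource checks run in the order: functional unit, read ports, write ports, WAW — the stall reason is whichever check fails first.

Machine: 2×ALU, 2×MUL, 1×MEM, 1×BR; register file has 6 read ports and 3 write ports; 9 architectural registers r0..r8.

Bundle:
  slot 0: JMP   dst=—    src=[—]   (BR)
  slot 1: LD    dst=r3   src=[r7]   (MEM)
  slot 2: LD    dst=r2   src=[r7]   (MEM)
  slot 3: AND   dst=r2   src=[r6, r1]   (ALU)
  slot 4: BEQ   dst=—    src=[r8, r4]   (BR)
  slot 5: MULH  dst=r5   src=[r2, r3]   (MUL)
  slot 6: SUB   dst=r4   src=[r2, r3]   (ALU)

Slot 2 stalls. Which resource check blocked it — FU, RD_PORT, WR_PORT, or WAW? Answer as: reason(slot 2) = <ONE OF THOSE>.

reason(slot 2) = FU

  0. BR ⇒ go  {2A/2Mu/1Ld/0B | 6r 3w}
  1. MEM→r3 ⇒ go  {2A/2Mu/0Ld/0B | 5r 2w}
  2. MEM→r2 ⇒ no(FU)  {2A/2Mu/0Ld/0B | 5r 2w}
  3. ALU→r2 ⇒ go  {1A/2Mu/0Ld/0B | 3r 1w}
  4. BR ⇒ no(FU)  {1A/2Mu/0Ld/0B | 3r 1w}
  5. MUL→r5 ⇒ go  {1A/1Mu/0Ld/0B | 1r 0w}
  6. ALU→r4 ⇒ no(RD_PORT)  {1A/1Mu/0Ld/0B | 1r 0w}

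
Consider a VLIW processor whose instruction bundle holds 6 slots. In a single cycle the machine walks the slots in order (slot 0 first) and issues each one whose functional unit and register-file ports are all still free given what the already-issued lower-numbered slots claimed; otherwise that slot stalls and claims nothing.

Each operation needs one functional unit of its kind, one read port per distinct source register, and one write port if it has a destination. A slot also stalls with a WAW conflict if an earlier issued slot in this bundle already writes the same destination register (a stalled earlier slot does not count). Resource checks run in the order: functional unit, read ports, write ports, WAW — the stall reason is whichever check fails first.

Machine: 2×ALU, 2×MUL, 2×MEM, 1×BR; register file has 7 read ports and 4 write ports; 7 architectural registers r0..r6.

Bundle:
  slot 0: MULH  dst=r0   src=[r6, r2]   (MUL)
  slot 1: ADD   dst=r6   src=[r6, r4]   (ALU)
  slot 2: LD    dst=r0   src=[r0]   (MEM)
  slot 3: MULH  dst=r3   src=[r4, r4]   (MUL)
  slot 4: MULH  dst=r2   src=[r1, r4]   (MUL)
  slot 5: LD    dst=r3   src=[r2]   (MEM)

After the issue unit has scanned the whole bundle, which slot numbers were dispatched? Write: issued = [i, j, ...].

slot 0 (MUL): ISSUE — free A2,Mu1,Ld2,B1 rp5 wp3
slot 1 (ALU): ISSUE — free A1,Mu1,Ld2,B1 rp3 wp2
slot 2 (MEM): stall WAW — free A1,Mu1,Ld2,B1 rp3 wp2
slot 3 (MUL): ISSUE — free A1,Mu0,Ld2,B1 rp2 wp1
slot 4 (MUL): stall FU — free A1,Mu0,Ld2,B1 rp2 wp1
slot 5 (MEM): stall WAW — free A1,Mu0,Ld2,B1 rp2 wp1

issued = [0, 1, 3]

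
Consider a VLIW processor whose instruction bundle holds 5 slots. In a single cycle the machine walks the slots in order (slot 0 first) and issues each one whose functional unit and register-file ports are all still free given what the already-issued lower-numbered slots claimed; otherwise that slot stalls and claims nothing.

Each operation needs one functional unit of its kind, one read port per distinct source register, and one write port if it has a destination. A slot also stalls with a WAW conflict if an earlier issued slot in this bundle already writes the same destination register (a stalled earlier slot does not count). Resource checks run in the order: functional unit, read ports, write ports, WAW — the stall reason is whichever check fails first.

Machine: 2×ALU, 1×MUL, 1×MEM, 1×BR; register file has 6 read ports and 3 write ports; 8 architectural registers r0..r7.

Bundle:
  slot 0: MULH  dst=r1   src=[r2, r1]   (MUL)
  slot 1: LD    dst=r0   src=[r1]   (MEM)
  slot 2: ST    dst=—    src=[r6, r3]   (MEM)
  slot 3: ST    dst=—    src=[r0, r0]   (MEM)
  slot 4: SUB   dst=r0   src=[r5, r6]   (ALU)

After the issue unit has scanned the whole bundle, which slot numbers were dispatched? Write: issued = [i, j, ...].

issued = [0, 1]

[0] MUL needs rd=2 wr=1: ok; after: ALU=2 MUL=0 MEM=1 BR=1, R=4, W=2
[1] MEM needs rd=1 wr=1: ok; after: ALU=2 MUL=0 MEM=0 BR=1, R=3, W=1
[2] MEM needs rd=2 wr=0: FU; after: ALU=2 MUL=0 MEM=0 BR=1, R=3, W=1
[3] MEM needs rd=1 wr=0: FU; after: ALU=2 MUL=0 MEM=0 BR=1, R=3, W=1
[4] ALU needs rd=2 wr=1: WAW; after: ALU=2 MUL=0 MEM=0 BR=1, R=3, W=1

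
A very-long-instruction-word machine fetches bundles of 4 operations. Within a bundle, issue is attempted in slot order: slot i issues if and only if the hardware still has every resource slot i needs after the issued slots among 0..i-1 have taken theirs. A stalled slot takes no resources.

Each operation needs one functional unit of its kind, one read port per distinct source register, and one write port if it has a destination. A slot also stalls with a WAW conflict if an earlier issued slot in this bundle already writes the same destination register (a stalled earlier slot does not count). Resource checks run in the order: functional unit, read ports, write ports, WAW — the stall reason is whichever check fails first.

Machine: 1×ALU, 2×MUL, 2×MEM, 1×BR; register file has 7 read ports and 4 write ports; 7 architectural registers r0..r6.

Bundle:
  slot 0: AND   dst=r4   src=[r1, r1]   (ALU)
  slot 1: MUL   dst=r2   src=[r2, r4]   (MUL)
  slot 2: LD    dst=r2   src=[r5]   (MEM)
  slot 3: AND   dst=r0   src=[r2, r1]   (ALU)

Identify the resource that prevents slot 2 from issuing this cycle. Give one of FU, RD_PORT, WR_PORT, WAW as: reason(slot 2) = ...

slot 0 (ALU): ISSUE — free A0,Mu2,Ld2,B1 rp6 wp3
slot 1 (MUL): ISSUE — free A0,Mu1,Ld2,B1 rp4 wp2
slot 2 (MEM): stall WAW — free A0,Mu1,Ld2,B1 rp4 wp2
slot 3 (ALU): stall FU — free A0,Mu1,Ld2,B1 rp4 wp2

reason(slot 2) = WAW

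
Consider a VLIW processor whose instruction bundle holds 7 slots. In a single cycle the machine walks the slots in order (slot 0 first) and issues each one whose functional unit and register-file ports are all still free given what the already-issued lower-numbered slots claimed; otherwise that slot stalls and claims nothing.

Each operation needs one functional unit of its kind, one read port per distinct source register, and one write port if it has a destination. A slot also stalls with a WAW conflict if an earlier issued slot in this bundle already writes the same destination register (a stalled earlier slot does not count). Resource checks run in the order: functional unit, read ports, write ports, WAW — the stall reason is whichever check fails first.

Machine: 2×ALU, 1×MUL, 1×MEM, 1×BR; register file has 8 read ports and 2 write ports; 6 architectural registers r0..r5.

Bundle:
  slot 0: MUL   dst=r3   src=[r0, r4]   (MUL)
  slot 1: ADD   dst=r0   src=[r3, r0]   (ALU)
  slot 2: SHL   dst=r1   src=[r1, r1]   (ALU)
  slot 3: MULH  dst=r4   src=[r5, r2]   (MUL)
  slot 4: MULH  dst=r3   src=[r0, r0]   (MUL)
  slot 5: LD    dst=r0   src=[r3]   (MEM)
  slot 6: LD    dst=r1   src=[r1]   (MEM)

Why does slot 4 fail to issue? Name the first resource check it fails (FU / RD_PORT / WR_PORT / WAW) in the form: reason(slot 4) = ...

reason(slot 4) = FU

  0. MUL→r3 ⇒ go  {2A/0Mu/1Ld/1B | 6r 1w}
  1. ALU→r0 ⇒ go  {1A/0Mu/1Ld/1B | 4r 0w}
  2. ALU→r1 ⇒ no(WR_PORT)  {1A/0Mu/1Ld/1B | 4r 0w}
  3. MUL→r4 ⇒ no(FU)  {1A/0Mu/1Ld/1B | 4r 0w}
  4. MUL→r3 ⇒ no(FU)  {1A/0Mu/1Ld/1B | 4r 0w}
  5. MEM→r0 ⇒ no(WR_PORT)  {1A/0Mu/1Ld/1B | 4r 0w}
  6. MEM→r1 ⇒ no(WR_PORT)  {1A/0Mu/1Ld/1B | 4r 0w}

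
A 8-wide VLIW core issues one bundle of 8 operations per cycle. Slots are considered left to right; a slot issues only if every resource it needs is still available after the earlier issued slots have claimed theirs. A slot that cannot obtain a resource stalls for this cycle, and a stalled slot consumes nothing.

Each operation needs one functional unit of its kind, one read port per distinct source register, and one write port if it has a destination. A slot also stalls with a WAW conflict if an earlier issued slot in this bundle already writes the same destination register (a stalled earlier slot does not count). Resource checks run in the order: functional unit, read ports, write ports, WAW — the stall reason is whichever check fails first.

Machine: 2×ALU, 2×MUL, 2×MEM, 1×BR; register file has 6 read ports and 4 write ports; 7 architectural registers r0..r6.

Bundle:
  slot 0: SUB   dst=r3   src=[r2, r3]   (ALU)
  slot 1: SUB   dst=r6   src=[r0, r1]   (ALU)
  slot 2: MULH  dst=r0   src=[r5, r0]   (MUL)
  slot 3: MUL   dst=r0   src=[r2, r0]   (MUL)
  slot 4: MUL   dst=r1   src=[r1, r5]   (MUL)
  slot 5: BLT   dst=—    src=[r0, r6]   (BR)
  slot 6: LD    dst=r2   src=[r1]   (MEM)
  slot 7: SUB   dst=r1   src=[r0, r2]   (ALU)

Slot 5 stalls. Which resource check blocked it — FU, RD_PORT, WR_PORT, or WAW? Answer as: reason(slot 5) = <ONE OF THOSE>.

reason(slot 5) = RD_PORT

#0 ALU src=r2,r3 dispatched  <A:1 Mu:2 Ld:2 B:1 rd:4 wr:3>
#1 ALU src=r0,r1 dispatched  <A:0 Mu:2 Ld:2 B:1 rd:2 wr:2>
#2 MUL src=r5,r0 dispatched  <A:0 Mu:1 Ld:2 B:1 rd:0 wr:1>
#3 MUL src=r2,r0 held:RD_PORT  <A:0 Mu:1 Ld:2 B:1 rd:0 wr:1>
#4 MUL src=r1,r5 held:RD_PORT  <A:0 Mu:1 Ld:2 B:1 rd:0 wr:1>
#5 BR src=r0,r6 held:RD_PORT  <A:0 Mu:1 Ld:2 B:1 rd:0 wr:1>
#6 MEM src=r1 held:RD_PORT  <A:0 Mu:1 Ld:2 B:1 rd:0 wr:1>
#7 ALU src=r0,r2 held:FU  <A:0 Mu:1 Ld:2 B:1 rd:0 wr:1>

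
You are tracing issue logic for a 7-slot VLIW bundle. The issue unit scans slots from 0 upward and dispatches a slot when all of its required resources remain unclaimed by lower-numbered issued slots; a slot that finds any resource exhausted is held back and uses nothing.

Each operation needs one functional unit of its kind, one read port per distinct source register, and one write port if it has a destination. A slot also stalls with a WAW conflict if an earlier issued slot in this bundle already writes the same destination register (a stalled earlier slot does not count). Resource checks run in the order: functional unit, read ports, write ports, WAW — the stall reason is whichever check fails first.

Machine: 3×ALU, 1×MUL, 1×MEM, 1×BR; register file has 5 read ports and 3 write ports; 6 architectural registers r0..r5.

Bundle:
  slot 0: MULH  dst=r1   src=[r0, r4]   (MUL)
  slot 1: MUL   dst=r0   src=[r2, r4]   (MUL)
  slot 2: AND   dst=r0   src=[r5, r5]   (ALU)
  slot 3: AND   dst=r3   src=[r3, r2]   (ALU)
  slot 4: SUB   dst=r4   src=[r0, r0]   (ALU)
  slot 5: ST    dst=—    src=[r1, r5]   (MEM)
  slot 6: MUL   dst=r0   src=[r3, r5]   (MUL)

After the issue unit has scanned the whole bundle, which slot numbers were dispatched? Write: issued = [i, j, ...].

issued = [0, 2, 3]

(0) want 1×MUL +2rd +1wr — yes → AL3|MU0|ME1|BR1|rd3|wr2
(1) want 1×MUL +2rd +1wr — FU → AL3|MU0|ME1|BR1|rd3|wr2
(2) want 1×ALU +1rd +1wr — yes → AL2|MU0|ME1|BR1|rd2|wr1
(3) want 1×ALU +2rd +1wr — yes → AL1|MU0|ME1|BR1|rd0|wr0
(4) want 1×ALU +1rd +1wr — RD_PORT → AL1|MU0|ME1|BR1|rd0|wr0
(5) want 1×MEM +2rd +0wr — RD_PORT → AL1|MU0|ME1|BR1|rd0|wr0
(6) want 1×MUL +2rd +1wr — FU → AL1|MU0|ME1|BR1|rd0|wr0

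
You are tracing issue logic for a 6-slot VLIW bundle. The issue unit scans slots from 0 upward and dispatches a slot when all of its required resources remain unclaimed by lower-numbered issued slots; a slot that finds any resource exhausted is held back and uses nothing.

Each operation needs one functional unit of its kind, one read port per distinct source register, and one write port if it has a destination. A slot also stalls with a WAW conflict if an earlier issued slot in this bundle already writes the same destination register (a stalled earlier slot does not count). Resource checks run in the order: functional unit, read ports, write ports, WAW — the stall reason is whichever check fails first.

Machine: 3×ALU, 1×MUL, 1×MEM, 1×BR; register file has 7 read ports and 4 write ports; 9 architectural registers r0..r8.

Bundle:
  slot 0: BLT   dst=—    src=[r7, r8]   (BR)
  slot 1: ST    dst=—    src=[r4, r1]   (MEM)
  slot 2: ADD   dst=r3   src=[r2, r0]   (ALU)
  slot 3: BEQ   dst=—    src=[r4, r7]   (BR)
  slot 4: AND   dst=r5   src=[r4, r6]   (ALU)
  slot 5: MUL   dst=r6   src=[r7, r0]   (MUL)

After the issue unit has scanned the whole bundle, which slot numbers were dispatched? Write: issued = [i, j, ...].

issued = [0, 1, 2]

[0] BR needs rd=2 wr=0: ok; after: ALU=3 MUL=1 MEM=1 BR=0, R=5, W=4
[1] MEM needs rd=2 wr=0: ok; after: ALU=3 MUL=1 MEM=0 BR=0, R=3, W=4
[2] ALU needs rd=2 wr=1: ok; after: ALU=2 MUL=1 MEM=0 BR=0, R=1, W=3
[3] BR needs rd=2 wr=0: FU; after: ALU=2 MUL=1 MEM=0 BR=0, R=1, W=3
[4] ALU needs rd=2 wr=1: RD_PORT; after: ALU=2 MUL=1 MEM=0 BR=0, R=1, W=3
[5] MUL needs rd=2 wr=1: RD_PORT; after: ALU=2 MUL=1 MEM=0 BR=0, R=1, W=3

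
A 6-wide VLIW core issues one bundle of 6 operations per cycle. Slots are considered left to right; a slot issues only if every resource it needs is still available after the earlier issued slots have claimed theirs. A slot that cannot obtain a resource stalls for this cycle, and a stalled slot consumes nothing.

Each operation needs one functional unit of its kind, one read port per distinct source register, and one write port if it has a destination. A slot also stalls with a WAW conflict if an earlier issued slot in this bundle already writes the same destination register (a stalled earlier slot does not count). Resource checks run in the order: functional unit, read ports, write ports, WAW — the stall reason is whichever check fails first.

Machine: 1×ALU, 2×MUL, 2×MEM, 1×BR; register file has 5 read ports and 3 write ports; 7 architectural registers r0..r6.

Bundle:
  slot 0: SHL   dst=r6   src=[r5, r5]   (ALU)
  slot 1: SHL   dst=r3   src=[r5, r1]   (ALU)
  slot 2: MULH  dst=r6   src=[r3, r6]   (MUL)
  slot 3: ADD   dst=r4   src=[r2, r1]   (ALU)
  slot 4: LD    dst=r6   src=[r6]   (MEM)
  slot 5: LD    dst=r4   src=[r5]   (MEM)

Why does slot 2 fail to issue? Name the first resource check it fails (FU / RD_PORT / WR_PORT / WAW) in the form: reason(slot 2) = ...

reason(slot 2) = WAW

#0 ALU src=r5,r5 dispatched  <A:0 Mu:2 Ld:2 B:1 rd:4 wr:2>
#1 ALU src=r5,r1 held:FU  <A:0 Mu:2 Ld:2 B:1 rd:4 wr:2>
#2 MUL src=r3,r6 held:WAW  <A:0 Mu:2 Ld:2 B:1 rd:4 wr:2>
#3 ALU src=r2,r1 held:FU  <A:0 Mu:2 Ld:2 B:1 rd:4 wr:2>
#4 MEM src=r6 held:WAW  <A:0 Mu:2 Ld:2 B:1 rd:4 wr:2>
#5 MEM src=r5 dispatched  <A:0 Mu:2 Ld:1 B:1 rd:3 wr:1>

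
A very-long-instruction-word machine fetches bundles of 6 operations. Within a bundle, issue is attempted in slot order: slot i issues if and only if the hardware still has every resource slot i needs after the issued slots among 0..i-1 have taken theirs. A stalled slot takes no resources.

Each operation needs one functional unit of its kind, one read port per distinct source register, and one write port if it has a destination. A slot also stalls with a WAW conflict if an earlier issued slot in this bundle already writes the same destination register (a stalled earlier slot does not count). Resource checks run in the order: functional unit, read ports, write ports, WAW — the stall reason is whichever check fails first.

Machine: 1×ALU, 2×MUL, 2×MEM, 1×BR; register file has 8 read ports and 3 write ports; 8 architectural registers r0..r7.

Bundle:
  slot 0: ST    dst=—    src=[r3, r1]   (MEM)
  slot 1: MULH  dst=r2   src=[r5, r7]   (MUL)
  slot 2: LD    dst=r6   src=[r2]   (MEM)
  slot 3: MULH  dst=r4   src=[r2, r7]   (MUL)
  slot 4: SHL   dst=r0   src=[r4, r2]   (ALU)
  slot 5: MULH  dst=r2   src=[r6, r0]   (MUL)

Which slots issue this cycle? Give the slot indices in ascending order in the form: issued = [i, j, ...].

issued = [0, 1, 2, 3]

(0) want 1×MEM +2rd +0wr — yes → AL1|MU2|ME1|BR1|rd6|wr3
(1) want 1×MUL +2rd +1wr — yes → AL1|MU1|ME1|BR1|rd4|wr2
(2) want 1×MEM +1rd +1wr — yes → AL1|MU1|ME0|BR1|rd3|wr1
(3) want 1×MUL +2rd +1wr — yes → AL1|MU0|ME0|BR1|rd1|wr0
(4) want 1×ALU +2rd +1wr — RD_PORT → AL1|MU0|ME0|BR1|rd1|wr0
(5) want 1×MUL +2rd +1wr — FU → AL1|MU0|ME0|BR1|rd1|wr0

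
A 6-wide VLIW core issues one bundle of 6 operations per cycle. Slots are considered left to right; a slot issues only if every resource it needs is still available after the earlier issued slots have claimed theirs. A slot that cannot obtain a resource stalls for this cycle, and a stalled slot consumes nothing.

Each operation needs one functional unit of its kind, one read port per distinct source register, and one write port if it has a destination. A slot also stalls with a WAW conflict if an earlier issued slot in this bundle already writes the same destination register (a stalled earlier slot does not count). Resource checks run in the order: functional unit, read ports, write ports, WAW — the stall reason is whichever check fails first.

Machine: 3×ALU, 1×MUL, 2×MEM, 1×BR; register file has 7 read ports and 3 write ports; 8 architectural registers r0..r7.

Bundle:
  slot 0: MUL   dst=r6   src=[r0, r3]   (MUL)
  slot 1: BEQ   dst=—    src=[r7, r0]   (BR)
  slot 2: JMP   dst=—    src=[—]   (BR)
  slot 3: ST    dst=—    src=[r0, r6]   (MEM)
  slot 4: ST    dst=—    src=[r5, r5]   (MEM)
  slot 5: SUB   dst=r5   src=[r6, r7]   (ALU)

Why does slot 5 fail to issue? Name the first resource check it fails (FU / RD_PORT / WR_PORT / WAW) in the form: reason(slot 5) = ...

[0] MUL needs rd=2 wr=1: ok; after: ALU=3 MUL=0 MEM=2 BR=1, R=5, W=2
[1] BR needs rd=2 wr=0: ok; after: ALU=3 MUL=0 MEM=2 BR=0, R=3, W=2
[2] BR needs rd=0 wr=0: FU; after: ALU=3 MUL=0 MEM=2 BR=0, R=3, W=2
[3] MEM needs rd=2 wr=0: ok; after: ALU=3 MUL=0 MEM=1 BR=0, R=1, W=2
[4] MEM needs rd=1 wr=0: ok; after: ALU=3 MUL=0 MEM=0 BR=0, R=0, W=2
[5] ALU needs rd=2 wr=1: RD_PORT; after: ALU=3 MUL=0 MEM=0 BR=0, R=0, W=2

reason(slot 5) = RD_PORT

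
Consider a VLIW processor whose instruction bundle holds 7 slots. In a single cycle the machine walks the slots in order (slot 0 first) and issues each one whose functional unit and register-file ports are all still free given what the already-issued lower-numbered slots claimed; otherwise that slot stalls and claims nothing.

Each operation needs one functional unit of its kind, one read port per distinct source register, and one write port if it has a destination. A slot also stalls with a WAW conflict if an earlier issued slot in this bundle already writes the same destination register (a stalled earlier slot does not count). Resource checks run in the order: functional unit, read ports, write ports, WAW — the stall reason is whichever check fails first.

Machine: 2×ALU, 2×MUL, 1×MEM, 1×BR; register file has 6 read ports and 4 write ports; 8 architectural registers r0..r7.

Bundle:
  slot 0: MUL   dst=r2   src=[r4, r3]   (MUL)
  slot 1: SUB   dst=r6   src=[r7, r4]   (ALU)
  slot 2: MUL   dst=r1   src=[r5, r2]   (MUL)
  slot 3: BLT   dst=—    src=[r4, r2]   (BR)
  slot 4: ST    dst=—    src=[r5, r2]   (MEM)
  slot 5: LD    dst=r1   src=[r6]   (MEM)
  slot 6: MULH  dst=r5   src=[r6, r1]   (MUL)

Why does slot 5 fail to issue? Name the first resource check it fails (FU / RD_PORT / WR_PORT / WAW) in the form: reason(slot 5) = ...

slot 0 (MUL): ISSUE — free A2,Mu1,Ld1,B1 rp4 wp3
slot 1 (ALU): ISSUE — free A1,Mu1,Ld1,B1 rp2 wp2
slot 2 (MUL): ISSUE — free A1,Mu0,Ld1,B1 rp0 wp1
slot 3 (BR): stall RD_PORT — free A1,Mu0,Ld1,B1 rp0 wp1
slot 4 (MEM): stall RD_PORT — free A1,Mu0,Ld1,B1 rp0 wp1
slot 5 (MEM): stall RD_PORT — free A1,Mu0,Ld1,B1 rp0 wp1
slot 6 (MUL): stall FU — free A1,Mu0,Ld1,B1 rp0 wp1

reason(slot 5) = RD_PORT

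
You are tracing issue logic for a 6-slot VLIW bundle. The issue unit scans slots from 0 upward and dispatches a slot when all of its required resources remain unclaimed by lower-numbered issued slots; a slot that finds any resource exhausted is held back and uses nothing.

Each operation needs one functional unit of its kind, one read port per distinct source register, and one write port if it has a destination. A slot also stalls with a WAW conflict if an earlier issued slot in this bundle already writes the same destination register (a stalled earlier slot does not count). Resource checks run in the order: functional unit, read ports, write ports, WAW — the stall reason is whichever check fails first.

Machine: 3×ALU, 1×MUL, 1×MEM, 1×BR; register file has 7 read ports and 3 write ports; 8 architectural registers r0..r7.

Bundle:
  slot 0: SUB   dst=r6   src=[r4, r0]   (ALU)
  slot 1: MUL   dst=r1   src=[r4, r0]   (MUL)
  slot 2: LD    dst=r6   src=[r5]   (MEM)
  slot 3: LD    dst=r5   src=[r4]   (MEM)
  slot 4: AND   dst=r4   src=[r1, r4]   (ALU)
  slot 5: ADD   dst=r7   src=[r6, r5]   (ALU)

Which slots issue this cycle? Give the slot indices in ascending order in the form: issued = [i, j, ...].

issued = [0, 1, 3]

[0] ALU needs rd=2 wr=1: ok; after: ALU=2 MUL=1 MEM=1 BR=1, R=5, W=2
[1] MUL needs rd=2 wr=1: ok; after: ALU=2 MUL=0 MEM=1 BR=1, R=3, W=1
[2] MEM needs rd=1 wr=1: WAW; after: ALU=2 MUL=0 MEM=1 BR=1, R=3, W=1
[3] MEM needs rd=1 wr=1: ok; after: ALU=2 MUL=0 MEM=0 BR=1, R=2, W=0
[4] ALU needs rd=2 wr=1: WR_PORT; after: ALU=2 MUL=0 MEM=0 BR=1, R=2, W=0
[5] ALU needs rd=2 wr=1: WR_PORT; after: ALU=2 MUL=0 MEM=0 BR=1, R=2, W=0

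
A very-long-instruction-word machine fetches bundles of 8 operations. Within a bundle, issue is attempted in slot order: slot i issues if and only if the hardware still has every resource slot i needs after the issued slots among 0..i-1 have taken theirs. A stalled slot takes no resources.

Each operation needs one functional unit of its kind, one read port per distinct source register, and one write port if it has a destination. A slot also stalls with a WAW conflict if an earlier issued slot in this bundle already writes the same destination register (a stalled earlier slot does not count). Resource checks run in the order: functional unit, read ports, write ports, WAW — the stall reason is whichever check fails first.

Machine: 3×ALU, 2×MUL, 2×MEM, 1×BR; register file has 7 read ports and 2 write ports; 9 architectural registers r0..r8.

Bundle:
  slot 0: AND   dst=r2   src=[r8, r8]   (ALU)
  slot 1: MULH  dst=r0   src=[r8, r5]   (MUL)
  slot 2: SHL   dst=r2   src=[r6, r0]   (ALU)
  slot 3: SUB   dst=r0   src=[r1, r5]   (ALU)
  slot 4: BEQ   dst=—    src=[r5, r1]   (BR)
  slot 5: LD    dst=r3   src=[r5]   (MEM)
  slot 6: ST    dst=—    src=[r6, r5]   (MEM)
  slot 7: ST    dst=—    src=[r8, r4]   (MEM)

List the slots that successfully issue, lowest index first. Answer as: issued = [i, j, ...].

  0. ALU→r2 ⇒ go  {2A/2Mu/2Ld/1B | 6r 1w}
  1. MUL→r0 ⇒ go  {2A/1Mu/2Ld/1B | 4r 0w}
  2. ALU→r2 ⇒ no(WR_PORT)  {2A/1Mu/2Ld/1B | 4r 0w}
  3. ALU→r0 ⇒ no(WR_PORT)  {2A/1Mu/2Ld/1B | 4r 0w}
  4. BR ⇒ go  {2A/1Mu/2Ld/0B | 2r 0w}
  5. MEM→r3 ⇒ no(WR_PORT)  {2A/1Mu/2Ld/0B | 2r 0w}
  6. MEM ⇒ go  {2A/1Mu/1Ld/0B | 0r 0w}
  7. MEM ⇒ no(RD_PORT)  {2A/1Mu/1Ld/0B | 0r 0w}

issued = [0, 1, 4, 6]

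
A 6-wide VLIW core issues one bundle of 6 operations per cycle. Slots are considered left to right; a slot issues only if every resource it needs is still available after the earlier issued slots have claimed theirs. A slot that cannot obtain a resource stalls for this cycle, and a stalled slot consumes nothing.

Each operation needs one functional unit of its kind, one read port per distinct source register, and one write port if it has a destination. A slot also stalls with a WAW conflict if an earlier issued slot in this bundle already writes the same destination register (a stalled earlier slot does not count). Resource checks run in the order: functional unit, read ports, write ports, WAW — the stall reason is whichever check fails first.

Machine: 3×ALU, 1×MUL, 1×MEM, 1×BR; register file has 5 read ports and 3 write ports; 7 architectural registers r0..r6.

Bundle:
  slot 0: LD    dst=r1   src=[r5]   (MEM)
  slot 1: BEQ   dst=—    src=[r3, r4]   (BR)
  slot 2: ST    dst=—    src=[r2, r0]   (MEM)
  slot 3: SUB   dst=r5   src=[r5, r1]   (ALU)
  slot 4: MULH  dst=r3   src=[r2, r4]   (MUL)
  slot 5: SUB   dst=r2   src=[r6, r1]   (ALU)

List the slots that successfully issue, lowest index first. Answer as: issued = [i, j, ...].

  0. MEM→r1 ⇒ go  {3A/1Mu/0Ld/1B | 4r 2w}
  1. BR ⇒ go  {3A/1Mu/0Ld/0B | 2r 2w}
  2. MEM ⇒ no(FU)  {3A/1Mu/0Ld/0B | 2r 2w}
  3. ALU→r5 ⇒ go  {2A/1Mu/0Ld/0B | 0r 1w}
  4. MUL→r3 ⇒ no(RD_PORT)  {2A/1Mu/0Ld/0B | 0r 1w}
  5. ALU→r2 ⇒ no(RD_PORT)  {2A/1Mu/0Ld/0B | 0r 1w}

issued = [0, 1, 3]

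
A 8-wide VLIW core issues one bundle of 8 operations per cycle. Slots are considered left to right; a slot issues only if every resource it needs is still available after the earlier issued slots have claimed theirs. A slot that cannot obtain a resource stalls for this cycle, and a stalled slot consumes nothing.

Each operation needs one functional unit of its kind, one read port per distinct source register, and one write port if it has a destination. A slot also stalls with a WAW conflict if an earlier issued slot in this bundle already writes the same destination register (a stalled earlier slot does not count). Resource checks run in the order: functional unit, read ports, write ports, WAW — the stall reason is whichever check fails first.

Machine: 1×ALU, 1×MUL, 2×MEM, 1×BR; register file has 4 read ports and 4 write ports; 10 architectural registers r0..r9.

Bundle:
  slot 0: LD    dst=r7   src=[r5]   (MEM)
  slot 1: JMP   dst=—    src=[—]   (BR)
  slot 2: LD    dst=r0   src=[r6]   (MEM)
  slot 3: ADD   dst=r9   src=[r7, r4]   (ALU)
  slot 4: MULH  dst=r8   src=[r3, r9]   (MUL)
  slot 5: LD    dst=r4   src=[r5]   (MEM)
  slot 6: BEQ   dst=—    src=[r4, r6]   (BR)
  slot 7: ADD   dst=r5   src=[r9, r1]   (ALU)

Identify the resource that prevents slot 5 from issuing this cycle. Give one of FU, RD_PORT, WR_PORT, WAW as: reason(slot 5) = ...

reason(slot 5) = FU

(0) want 1×MEM +1rd +1wr — yes → AL1|MU1|ME1|BR1|rd3|wr3
(1) want 1×BR +0rd +0wr — yes → AL1|MU1|ME1|BR0|rd3|wr3
(2) want 1×MEM +1rd +1wr — yes → AL1|MU1|ME0|BR0|rd2|wr2
(3) want 1×ALU +2rd +1wr — yes → AL0|MU1|ME0|BR0|rd0|wr1
(4) want 1×MUL +2rd +1wr — RD_PORT → AL0|MU1|ME0|BR0|rd0|wr1
(5) want 1×MEM +1rd +1wr — FU → AL0|MU1|ME0|BR0|rd0|wr1
(6) want 1×BR +2rd +0wr — FU → AL0|MU1|ME0|BR0|rd0|wr1
(7) want 1×ALU +2rd +1wr — FU → AL0|MU1|ME0|BR0|rd0|wr1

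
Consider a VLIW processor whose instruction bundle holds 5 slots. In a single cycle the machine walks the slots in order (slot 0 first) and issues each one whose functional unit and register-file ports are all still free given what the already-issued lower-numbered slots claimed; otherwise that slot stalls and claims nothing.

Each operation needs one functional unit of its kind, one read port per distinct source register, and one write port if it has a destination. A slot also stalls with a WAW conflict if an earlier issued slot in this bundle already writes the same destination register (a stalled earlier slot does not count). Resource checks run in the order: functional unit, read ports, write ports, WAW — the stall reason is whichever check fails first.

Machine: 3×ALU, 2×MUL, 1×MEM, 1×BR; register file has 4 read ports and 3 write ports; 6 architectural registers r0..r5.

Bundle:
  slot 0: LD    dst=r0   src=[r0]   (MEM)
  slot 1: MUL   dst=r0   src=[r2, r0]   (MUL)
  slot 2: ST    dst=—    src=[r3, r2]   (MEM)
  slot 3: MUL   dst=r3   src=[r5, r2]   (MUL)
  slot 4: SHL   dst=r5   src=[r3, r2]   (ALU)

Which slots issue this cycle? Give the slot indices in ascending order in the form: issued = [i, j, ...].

issued = [0, 3]

slot 0 (MEM): ISSUE — free A3,Mu2,Ld0,B1 rp3 wp2
slot 1 (MUL): stall WAW — free A3,Mu2,Ld0,B1 rp3 wp2
slot 2 (MEM): stall FU — free A3,Mu2,Ld0,B1 rp3 wp2
slot 3 (MUL): ISSUE — free A3,Mu1,Ld0,B1 rp1 wp1
slot 4 (ALU): stall RD_PORT — free A3,Mu1,Ld0,B1 rp1 wp1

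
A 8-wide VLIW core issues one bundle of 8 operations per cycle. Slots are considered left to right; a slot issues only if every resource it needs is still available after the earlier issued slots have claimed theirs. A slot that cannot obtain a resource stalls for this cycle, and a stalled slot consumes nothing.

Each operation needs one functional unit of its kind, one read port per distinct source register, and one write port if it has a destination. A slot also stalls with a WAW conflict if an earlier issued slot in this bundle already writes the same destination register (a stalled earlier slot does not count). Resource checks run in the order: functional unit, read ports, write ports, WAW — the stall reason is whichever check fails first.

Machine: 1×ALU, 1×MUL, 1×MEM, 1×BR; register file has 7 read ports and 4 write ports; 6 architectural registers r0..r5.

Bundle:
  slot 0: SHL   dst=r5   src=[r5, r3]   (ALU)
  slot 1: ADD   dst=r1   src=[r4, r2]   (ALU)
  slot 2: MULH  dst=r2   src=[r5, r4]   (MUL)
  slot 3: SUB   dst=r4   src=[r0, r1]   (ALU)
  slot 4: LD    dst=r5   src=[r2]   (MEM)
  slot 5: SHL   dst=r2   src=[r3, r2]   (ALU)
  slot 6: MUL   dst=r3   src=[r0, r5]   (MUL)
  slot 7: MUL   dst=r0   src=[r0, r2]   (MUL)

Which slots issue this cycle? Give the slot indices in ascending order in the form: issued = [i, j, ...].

  0. ALU→r5 ⇒ go  {0A/1Mu/1Ld/1B | 5r 3w}
  1. ALU→r1 ⇒ no(FU)  {0A/1Mu/1Ld/1B | 5r 3w}
  2. MUL→r2 ⇒ go  {0A/0Mu/1Ld/1B | 3r 2w}
  3. ALU→r4 ⇒ no(FU)  {0A/0Mu/1Ld/1B | 3r 2w}
  4. MEM→r5 ⇒ no(WAW)  {0A/0Mu/1Ld/1B | 3r 2w}
  5. ALU→r2 ⇒ no(FU)  {0A/0Mu/1Ld/1B | 3r 2w}
  6. MUL→r3 ⇒ no(FU)  {0A/0Mu/1Ld/1B | 3r 2w}
  7. MUL→r0 ⇒ no(FU)  {0A/0Mu/1Ld/1B | 3r 2w}

issued = [0, 2]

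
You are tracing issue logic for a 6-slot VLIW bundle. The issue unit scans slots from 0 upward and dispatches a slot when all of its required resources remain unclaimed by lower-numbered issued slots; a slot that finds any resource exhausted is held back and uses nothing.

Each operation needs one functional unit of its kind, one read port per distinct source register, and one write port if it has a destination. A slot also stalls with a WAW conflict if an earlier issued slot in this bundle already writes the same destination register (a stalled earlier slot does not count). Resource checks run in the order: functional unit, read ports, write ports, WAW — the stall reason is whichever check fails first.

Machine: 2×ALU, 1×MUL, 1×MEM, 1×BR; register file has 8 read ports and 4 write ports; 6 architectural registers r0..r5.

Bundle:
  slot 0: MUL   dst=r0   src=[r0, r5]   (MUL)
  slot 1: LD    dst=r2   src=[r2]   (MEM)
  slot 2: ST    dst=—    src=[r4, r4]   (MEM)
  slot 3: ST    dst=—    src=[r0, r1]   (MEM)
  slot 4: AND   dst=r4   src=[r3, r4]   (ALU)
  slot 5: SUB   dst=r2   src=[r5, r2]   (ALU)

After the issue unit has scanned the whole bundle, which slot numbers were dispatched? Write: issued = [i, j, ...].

issued = [0, 1, 4]

[0] MUL needs rd=2 wr=1: ok; after: ALU=2 MUL=0 MEM=1 BR=1, R=6, W=3
[1] MEM needs rd=1 wr=1: ok; after: ALU=2 MUL=0 MEM=0 BR=1, R=5, W=2
[2] MEM needs rd=1 wr=0: FU; after: ALU=2 MUL=0 MEM=0 BR=1, R=5, W=2
[3] MEM needs rd=2 wr=0: FU; after: ALU=2 MUL=0 MEM=0 BR=1, R=5, W=2
[4] ALU needs rd=2 wr=1: ok; after: ALU=1 MUL=0 MEM=0 BR=1, R=3, W=1
[5] ALU needs rd=2 wr=1: WAW; after: ALU=1 MUL=0 MEM=0 BR=1, R=3, W=1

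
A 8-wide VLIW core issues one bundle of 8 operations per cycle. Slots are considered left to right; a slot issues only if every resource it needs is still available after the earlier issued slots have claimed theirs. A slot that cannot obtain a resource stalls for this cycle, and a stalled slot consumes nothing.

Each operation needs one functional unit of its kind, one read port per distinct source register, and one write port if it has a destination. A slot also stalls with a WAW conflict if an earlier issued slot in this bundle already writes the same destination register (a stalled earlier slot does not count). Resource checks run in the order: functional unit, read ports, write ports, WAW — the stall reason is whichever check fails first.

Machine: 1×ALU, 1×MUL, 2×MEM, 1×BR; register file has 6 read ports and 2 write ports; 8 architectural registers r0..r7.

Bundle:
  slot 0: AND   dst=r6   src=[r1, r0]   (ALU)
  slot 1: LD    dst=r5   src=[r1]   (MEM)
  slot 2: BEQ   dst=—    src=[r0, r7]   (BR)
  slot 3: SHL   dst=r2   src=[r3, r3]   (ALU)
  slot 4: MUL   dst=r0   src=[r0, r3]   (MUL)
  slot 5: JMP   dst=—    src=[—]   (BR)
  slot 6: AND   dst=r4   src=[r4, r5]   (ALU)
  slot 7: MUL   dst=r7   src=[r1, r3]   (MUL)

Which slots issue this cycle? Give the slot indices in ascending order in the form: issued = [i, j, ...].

[0] ALU needs rd=2 wr=1: ok; after: ALU=0 MUL=1 MEM=2 BR=1, R=4, W=1
[1] MEM needs rd=1 wr=1: ok; after: ALU=0 MUL=1 MEM=1 BR=1, R=3, W=0
[2] BR needs rd=2 wr=0: ok; after: ALU=0 MUL=1 MEM=1 BR=0, R=1, W=0
[3] ALU needs rd=1 wr=1: FU; after: ALU=0 MUL=1 MEM=1 BR=0, R=1, W=0
[4] MUL needs rd=2 wr=1: RD_PORT; after: ALU=0 MUL=1 MEM=1 BR=0, R=1, W=0
[5] BR needs rd=0 wr=0: FU; after: ALU=0 MUL=1 MEM=1 BR=0, R=1, W=0
[6] ALU needs rd=2 wr=1: FU; after: ALU=0 MUL=1 MEM=1 BR=0, R=1, W=0
[7] MUL needs rd=2 wr=1: RD_PORT; after: ALU=0 MUL=1 MEM=1 BR=0, R=1, W=0

issued = [0, 1, 2]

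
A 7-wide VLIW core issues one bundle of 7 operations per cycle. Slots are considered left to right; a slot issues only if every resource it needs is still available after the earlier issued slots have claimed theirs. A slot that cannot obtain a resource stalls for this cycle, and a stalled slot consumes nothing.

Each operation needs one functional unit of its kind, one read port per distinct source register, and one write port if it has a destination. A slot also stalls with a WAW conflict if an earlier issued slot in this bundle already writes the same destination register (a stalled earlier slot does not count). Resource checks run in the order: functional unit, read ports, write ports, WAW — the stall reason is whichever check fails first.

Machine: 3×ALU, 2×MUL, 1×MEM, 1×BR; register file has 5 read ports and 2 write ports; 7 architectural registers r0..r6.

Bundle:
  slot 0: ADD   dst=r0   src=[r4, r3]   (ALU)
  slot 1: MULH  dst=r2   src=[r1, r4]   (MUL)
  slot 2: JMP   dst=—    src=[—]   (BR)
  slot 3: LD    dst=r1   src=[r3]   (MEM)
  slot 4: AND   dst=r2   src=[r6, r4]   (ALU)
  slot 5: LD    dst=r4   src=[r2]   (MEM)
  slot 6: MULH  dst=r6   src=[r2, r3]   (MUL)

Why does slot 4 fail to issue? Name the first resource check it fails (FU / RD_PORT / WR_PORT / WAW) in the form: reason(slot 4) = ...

[0] ALU needs rd=2 wr=1: ok; after: ALU=2 MUL=2 MEM=1 BR=1, R=3, W=1
[1] MUL needs rd=2 wr=1: ok; after: ALU=2 MUL=1 MEM=1 BR=1, R=1, W=0
[2] BR needs rd=0 wr=0: ok; after: ALU=2 MUL=1 MEM=1 BR=0, R=1, W=0
[3] MEM needs rd=1 wr=1: WR_PORT; after: ALU=2 MUL=1 MEM=1 BR=0, R=1, W=0
[4] ALU needs rd=2 wr=1: RD_PORT; after: ALU=2 MUL=1 MEM=1 BR=0, R=1, W=0
[5] MEM needs rd=1 wr=1: WR_PORT; after: ALU=2 MUL=1 MEM=1 BR=0, R=1, W=0
[6] MUL needs rd=2 wr=1: RD_PORT; after: ALU=2 MUL=1 MEM=1 BR=0, R=1, W=0

reason(slot 4) = RD_PORT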